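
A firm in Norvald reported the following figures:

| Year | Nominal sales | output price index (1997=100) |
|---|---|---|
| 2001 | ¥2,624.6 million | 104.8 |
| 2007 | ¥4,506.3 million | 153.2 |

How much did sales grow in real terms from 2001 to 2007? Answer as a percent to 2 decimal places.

17.45%

Real sales 2001 = 2624.6 / 1.048 = 2504.39.
Real sales 2007 = 4506.3 / 1.532 = 2941.45.
Real growth = 2941.45 / 2504.39 − 1 = 0.1745.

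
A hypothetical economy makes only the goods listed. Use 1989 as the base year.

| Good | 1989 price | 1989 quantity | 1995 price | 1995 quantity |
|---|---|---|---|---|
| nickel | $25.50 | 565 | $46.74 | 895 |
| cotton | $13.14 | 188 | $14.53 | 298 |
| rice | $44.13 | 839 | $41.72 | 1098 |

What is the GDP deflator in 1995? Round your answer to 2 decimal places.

Nominal GDP 1995 = 46.74·895 + 14.53·298 + 41.72·1098 = 91970.80.
Real GDP 1995 (at 1989 prices) = 25.50·895 + 13.14·298 + 44.13·1098 = 75192.96.
Deflator = Nominal/Real × 100 = 91970.80/75192.96 × 100 = 122.313.

122.31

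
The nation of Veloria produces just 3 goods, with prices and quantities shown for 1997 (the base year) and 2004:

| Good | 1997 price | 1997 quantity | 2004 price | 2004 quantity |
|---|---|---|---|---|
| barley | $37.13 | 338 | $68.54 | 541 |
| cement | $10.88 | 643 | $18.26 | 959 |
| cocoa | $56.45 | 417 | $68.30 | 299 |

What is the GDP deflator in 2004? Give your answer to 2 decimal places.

158.26

Nominal GDP 2004 = 68.54·541 + 18.26·959 + 68.30·299 = 75013.18.
Real GDP 2004 (at 1997 prices) = 37.13·541 + 10.88·959 + 56.45·299 = 47399.80.
Deflator = Nominal/Real × 100 = 75013.18/47399.80 × 100 = 158.256.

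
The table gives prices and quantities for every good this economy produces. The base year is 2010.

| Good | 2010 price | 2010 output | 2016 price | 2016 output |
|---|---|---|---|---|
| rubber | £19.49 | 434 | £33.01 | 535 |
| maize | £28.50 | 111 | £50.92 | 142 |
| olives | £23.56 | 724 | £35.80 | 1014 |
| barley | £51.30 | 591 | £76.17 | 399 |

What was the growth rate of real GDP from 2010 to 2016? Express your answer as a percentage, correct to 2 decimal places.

-0.28%

Real GDP 2010 = Nominal GDP 2010 = 19.49·434 + 28.50·111 + 23.56·724 + 51.30·591 = 58997.90.
Real GDP 2016 (at 2010 prices) = 19.49·535 + 28.50·142 + 23.56·1014 + 51.30·399 = 58832.69.
Real growth = 58832.69/58997.90 − 1 = -0.0028.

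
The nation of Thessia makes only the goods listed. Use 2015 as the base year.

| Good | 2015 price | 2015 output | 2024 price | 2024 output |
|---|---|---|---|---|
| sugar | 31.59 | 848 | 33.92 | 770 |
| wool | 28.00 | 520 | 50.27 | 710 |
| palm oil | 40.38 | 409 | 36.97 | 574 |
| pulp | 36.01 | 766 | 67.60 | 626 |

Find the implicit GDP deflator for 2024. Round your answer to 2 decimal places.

139.39

Nominal GDP 2024 = 33.92·770 + 50.27·710 + 36.97·574 + 67.60·626 = 125348.48.
Real GDP 2024 (at 2015 prices) = 31.59·770 + 28.00·710 + 40.38·574 + 36.01·626 = 89924.68.
Deflator = Nominal/Real × 100 = 125348.48/89924.68 × 100 = 139.393.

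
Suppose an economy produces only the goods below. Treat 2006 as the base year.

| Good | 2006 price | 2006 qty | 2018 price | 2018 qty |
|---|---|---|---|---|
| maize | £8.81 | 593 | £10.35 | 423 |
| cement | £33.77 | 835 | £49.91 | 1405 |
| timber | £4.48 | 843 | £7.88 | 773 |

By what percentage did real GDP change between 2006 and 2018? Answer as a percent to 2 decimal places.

Real GDP 2006 = Nominal GDP 2006 = 8.81·593 + 33.77·835 + 4.48·843 = 37198.92.
Real GDP 2018 (at 2006 prices) = 8.81·423 + 33.77·1405 + 4.48·773 = 54636.52.
Real growth = 54636.52/37198.92 − 1 = 0.4688.

46.88%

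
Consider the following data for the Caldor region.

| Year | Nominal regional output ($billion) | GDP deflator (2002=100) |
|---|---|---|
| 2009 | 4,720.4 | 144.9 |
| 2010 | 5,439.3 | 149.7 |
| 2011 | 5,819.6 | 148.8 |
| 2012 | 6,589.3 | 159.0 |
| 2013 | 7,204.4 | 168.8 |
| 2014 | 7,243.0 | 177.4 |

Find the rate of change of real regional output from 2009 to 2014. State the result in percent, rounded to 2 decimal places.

25.33%

Real regional output 2009 = 4720.4/1.449 = 3257.69.
Real regional output 2014 = 7243.0/1.774 = 4082.86.
Change = 4082.86/3257.69 − 1 = 0.2533.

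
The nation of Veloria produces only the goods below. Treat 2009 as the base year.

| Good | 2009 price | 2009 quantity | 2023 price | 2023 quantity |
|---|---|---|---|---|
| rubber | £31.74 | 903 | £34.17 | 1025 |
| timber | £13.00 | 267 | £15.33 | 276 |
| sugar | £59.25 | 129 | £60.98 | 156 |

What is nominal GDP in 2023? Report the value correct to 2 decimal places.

£48768.21

Nominal GDP 2023 = Σ (p_2023 × q_2023) = 34.17·1025 + 15.33·276 + 60.98·156 = 48768.21.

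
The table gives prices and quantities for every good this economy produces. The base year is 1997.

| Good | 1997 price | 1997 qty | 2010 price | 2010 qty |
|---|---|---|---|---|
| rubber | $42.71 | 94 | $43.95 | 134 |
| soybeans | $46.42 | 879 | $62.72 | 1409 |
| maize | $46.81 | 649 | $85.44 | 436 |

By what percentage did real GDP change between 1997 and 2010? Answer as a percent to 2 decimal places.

21.73%

Real GDP 1997 = Nominal GDP 1997 = 42.71·94 + 46.42·879 + 46.81·649 = 75197.61.
Real GDP 2010 (at 1997 prices) = 42.71·134 + 46.42·1409 + 46.81·436 = 91538.08.
Real growth = 91538.08/75197.61 − 1 = 0.2173.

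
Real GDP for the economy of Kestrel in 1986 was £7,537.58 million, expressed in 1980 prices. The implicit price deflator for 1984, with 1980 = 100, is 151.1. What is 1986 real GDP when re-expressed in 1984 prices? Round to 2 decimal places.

Real GDP in 1984 prices = Real GDP in 1980 prices × (P_1984/P_1980) = 7537.58 × 1.511 = 11389.28.

£11,389.28 million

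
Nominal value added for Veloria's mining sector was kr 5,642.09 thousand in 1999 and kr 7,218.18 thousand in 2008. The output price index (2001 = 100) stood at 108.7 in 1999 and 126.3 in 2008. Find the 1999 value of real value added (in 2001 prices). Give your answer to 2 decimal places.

kr 5,190.52 thousand

Real value added = Nominal / (output price index/100) = 5642.09 / 1.087 = 5190.52.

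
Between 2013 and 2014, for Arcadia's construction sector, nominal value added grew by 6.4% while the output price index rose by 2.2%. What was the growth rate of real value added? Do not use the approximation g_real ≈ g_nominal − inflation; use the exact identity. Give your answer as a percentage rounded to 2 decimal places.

4.11%

(1 + g_nom) = (1 + g_real)(1 + π), so g_real = 1.0640 / 1.0220 − 1 = 0.04110.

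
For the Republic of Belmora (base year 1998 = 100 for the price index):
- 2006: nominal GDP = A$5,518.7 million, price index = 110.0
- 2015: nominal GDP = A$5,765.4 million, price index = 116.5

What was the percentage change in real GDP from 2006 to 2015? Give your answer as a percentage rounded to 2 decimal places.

-1.36%

Real GDP 2006 = 5518.7 / 1.100 = 5017.00.
Real GDP 2015 = 5765.4 / 1.165 = 4948.84.
Real growth = 4948.84 / 5017.00 − 1 = -0.0136.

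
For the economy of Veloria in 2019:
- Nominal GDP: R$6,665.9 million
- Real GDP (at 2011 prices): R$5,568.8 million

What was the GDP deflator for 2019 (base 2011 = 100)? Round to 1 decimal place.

119.7

GDP deflator = (Nominal / Real) × 100 = 6665.9 / 5568.8 × 100 = 119.70.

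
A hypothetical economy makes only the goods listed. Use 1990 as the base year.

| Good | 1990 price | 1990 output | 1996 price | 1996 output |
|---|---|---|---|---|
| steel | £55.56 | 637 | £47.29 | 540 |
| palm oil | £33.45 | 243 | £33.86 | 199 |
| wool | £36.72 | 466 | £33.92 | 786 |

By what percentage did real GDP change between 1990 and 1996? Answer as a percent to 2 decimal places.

8.06%

Real GDP 1990 = Nominal GDP 1990 = 55.56·637 + 33.45·243 + 36.72·466 = 60631.59.
Real GDP 1996 (at 1990 prices) = 55.56·540 + 33.45·199 + 36.72·786 = 65520.87.
Real growth = 65520.87/60631.59 − 1 = 0.0806.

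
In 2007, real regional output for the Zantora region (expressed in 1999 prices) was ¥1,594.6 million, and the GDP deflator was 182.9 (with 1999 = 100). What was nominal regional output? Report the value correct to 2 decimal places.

Nominal regional output = Real × (GDP deflator/100) = 1594.6 × 1.829 = 2916.52.

¥2,916.52 million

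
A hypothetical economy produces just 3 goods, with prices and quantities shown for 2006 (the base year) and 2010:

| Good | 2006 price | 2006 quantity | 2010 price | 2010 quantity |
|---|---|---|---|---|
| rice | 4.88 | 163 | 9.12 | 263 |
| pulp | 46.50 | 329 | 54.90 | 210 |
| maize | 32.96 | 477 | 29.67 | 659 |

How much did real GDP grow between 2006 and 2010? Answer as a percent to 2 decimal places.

3.00%

Real GDP 2006 = Nominal GDP 2006 = 4.88·163 + 46.50·329 + 32.96·477 = 31815.86.
Real GDP 2010 (at 2006 prices) = 4.88·263 + 46.50·210 + 32.96·659 = 32769.08.
Real growth = 32769.08/31815.86 − 1 = 0.0300.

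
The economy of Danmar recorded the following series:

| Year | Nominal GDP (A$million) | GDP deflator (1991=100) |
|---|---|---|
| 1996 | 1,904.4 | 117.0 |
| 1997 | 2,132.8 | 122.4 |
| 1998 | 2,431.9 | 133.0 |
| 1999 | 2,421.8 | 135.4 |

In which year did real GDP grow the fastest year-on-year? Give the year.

1997: real = 2132.8/1.224 = 1742.48; growth vs 1996 (1627.69) = 7.05%.
1998: real = 2431.9/1.330 = 1828.50; growth vs 1997 (1742.48) = 4.94%.
1999: real = 2421.8/1.354 = 1788.63; growth vs 1998 (1828.50) = -2.18%.

1997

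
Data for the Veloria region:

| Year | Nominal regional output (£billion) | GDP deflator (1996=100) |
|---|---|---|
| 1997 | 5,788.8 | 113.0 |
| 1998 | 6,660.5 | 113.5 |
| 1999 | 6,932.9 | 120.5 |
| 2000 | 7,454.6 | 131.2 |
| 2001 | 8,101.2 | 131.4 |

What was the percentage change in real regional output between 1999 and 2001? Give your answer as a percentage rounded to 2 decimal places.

7.16%

Real regional output 1999 = 6932.9/1.205 = 5753.44.
Real regional output 2001 = 8101.2/1.314 = 6165.30.
Change = 6165.30/5753.44 − 1 = 0.0716.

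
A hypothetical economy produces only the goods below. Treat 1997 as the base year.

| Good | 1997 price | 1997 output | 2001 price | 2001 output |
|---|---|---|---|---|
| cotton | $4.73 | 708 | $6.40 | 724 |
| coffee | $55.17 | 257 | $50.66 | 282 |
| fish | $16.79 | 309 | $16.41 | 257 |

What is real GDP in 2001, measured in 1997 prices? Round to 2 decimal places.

$23297.49

Real GDP 2001 = Σ (p_1997 × q_2001) = 4.73·724 + 55.17·282 + 16.79·257 = 23297.49.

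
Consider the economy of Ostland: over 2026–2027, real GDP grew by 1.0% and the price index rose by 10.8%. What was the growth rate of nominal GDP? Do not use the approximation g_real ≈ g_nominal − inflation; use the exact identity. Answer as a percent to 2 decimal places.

(1 + g_nom) = (1 + g_real)(1 + π) = 1.0100 × 1.1080 = 1.11908.

11.91%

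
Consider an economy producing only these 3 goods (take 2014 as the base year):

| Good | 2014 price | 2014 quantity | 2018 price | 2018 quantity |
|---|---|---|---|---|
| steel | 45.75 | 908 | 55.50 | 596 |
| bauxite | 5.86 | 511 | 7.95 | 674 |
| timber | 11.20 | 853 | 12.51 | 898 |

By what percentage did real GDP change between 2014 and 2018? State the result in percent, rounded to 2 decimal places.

Real GDP 2014 = Nominal GDP 2014 = 45.75·908 + 5.86·511 + 11.20·853 = 54089.06.
Real GDP 2018 (at 2014 prices) = 45.75·596 + 5.86·674 + 11.20·898 = 41274.24.
Real growth = 41274.24/54089.06 − 1 = -0.2369.

-23.69%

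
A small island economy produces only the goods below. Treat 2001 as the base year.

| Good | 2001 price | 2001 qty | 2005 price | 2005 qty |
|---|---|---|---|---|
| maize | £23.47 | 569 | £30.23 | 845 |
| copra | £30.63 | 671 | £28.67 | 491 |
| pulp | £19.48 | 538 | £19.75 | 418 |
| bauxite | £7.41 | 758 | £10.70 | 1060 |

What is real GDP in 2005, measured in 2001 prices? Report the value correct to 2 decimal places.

£50868.72

Real GDP 2005 = Σ (p_2001 × q_2005) = 23.47·845 + 30.63·491 + 19.48·418 + 7.41·1060 = 50868.72.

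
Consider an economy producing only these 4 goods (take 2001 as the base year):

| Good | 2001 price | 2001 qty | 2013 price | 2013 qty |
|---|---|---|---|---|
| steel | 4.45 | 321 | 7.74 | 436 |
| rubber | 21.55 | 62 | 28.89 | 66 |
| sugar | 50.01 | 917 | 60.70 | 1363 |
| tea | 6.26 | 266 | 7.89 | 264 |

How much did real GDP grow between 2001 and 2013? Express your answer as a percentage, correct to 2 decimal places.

Real GDP 2001 = Nominal GDP 2001 = 4.45·321 + 21.55·62 + 50.01·917 + 6.26·266 = 50288.88.
Real GDP 2013 (at 2001 prices) = 4.45·436 + 21.55·66 + 50.01·1363 + 6.26·264 = 73178.77.
Real growth = 73178.77/50288.88 − 1 = 0.4552.

45.52%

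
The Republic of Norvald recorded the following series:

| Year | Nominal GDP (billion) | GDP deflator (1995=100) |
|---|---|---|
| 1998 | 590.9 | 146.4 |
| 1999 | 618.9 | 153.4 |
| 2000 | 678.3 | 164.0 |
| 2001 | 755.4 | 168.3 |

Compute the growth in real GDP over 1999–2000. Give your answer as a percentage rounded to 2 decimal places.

Real GDP 1999 = 618.9/1.534 = 403.46.
Real GDP 2000 = 678.3/1.640 = 413.60.
Change = 413.60/403.46 − 1 = 0.0251.

2.51%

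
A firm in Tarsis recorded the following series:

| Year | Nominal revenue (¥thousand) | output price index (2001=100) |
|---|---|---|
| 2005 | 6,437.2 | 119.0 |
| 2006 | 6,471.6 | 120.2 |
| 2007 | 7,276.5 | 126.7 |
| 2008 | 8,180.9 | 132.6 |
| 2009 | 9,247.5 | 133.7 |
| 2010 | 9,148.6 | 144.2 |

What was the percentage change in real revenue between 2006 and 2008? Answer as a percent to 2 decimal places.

14.59%

Real revenue 2006 = 6471.6/1.202 = 5384.03.
Real revenue 2008 = 8180.9/1.326 = 6169.61.
Change = 6169.61/5384.03 − 1 = 0.1459.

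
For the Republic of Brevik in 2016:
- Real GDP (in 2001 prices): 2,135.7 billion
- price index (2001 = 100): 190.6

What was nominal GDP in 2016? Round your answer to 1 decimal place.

4,070.6 billion

Nominal GDP = Real × (price index/100) = 2135.7 × 1.906 = 4070.64.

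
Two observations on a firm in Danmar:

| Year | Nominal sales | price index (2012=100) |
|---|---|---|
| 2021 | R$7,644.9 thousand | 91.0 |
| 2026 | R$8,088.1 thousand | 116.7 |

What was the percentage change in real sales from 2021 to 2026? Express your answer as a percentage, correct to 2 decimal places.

-17.50%

Deflate each year: 2021 → 7644.9/0.910 = 8400.99; 2026 → 8088.1/1.167 = 6930.68.
So real sales changed by 6930.68/8400.99 − 1 = -0.1750, i.e. -17.50%.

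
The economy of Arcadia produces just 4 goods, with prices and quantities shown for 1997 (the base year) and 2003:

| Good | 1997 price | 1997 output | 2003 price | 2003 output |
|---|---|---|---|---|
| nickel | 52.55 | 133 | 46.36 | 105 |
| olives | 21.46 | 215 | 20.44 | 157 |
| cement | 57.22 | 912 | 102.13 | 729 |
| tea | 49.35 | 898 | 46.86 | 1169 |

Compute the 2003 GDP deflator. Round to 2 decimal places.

Nominal GDP 2003 = 46.36·105 + 20.44·157 + 102.13·729 + 46.86·1169 = 137308.99.
Real GDP 2003 (at 1997 prices) = 52.55·105 + 21.46·157 + 57.22·729 + 49.35·1169 = 108290.50.
Deflator = Nominal/Real × 100 = 137308.99/108290.50 × 100 = 126.797.

126.80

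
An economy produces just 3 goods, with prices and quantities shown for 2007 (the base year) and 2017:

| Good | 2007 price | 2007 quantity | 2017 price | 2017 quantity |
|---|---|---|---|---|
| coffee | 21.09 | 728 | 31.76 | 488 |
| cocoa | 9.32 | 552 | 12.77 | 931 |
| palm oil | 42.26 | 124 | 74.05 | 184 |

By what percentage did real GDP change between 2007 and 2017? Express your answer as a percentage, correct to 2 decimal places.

Real GDP 2007 = Nominal GDP 2007 = 21.09·728 + 9.32·552 + 42.26·124 = 25738.40.
Real GDP 2017 (at 2007 prices) = 21.09·488 + 9.32·931 + 42.26·184 = 26744.68.
Real growth = 26744.68/25738.40 − 1 = 0.0391.

3.91%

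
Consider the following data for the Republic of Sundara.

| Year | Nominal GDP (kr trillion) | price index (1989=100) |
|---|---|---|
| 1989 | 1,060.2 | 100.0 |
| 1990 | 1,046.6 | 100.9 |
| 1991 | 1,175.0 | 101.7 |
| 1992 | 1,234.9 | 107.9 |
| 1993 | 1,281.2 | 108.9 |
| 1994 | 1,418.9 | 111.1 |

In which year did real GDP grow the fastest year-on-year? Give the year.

1990: real = 1046.6/1.009 = 1037.26; growth vs 1989 (1060.20) = -2.16%.
1991: real = 1175.0/1.017 = 1155.36; growth vs 1990 (1037.26) = 11.39%.
1992: real = 1234.9/1.079 = 1144.49; growth vs 1991 (1155.36) = -0.94%.
1993: real = 1281.2/1.089 = 1176.49; growth vs 1992 (1144.49) = 2.80%.
1994: real = 1418.9/1.111 = 1277.14; growth vs 1993 (1176.49) = 8.56%.

1991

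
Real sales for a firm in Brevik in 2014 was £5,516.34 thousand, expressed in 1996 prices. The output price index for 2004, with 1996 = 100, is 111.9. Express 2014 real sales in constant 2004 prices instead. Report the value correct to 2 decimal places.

£6,172.78 thousand

Real sales in 2004 prices = Real sales in 1996 prices × (P_2004/P_1996) = 5516.34 × 1.119 = 6172.78.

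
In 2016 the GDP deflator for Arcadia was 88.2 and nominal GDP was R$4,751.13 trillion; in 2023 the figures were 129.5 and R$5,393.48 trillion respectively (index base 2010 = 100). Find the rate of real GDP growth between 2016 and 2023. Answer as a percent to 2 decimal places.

-22.68%

Deflate each year: 2016 → 4751.13/0.882 = 5386.77; 2023 → 5393.48/1.295 = 4164.85.
So real GDP changed by 4164.85/5386.77 − 1 = -0.2268, i.e. -22.68%.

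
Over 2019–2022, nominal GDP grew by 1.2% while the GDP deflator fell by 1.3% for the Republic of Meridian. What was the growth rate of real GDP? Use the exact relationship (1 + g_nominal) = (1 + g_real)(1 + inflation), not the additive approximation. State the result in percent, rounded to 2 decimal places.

(1 + g_nom) = (1 + g_real)(1 + π), so g_real = 1.0120 / 0.9870 − 1 = 0.02533.

2.53%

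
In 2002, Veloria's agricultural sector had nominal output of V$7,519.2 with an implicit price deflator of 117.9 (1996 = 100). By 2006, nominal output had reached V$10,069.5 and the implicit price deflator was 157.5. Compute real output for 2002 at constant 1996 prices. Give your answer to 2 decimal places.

Real output = Nominal / (implicit price deflator/100) = 7519.2 / 1.179 = 6377.61.

V$6,377.61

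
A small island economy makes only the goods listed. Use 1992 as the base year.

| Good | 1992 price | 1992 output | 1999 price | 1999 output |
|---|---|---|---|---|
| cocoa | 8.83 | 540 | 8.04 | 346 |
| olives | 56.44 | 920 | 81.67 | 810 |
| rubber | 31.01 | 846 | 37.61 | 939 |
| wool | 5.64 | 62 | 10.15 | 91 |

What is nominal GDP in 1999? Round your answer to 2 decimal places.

105173.98

Nominal GDP 1999 = Σ (p_1999 × q_1999) = 8.04·346 + 81.67·810 + 37.61·939 + 10.15·91 = 105173.98.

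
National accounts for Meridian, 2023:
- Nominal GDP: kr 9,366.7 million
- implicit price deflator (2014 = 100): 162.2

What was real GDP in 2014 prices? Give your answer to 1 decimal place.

Real GDP = Nominal / (implicit price deflator/100) = 9366.7 / 1.622 = 5774.78.

kr 5,774.8 million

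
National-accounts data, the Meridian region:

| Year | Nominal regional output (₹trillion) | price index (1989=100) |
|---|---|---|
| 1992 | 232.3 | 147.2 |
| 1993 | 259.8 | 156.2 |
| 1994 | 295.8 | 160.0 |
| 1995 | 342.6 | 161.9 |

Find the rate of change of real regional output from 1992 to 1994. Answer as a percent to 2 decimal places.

Real regional output 1992 = 232.3/1.472 = 157.81.
Real regional output 1994 = 295.8/1.600 = 184.88.
Change = 184.88/157.81 − 1 = 0.1715.

17.15%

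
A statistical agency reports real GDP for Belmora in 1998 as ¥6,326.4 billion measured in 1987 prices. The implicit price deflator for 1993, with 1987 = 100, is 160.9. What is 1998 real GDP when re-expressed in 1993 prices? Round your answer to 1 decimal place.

Real GDP in 1993 prices = Real GDP in 1987 prices × (P_1993/P_1987) = 6326.4 × 1.609 = 10179.18.

¥10,179.2 billion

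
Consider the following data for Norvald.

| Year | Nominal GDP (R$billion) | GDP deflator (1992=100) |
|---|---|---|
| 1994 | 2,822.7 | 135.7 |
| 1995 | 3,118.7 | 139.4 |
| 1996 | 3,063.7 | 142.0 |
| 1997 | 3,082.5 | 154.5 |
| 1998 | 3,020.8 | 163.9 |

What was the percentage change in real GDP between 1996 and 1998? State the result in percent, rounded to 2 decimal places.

Real GDP 1996 = 3063.7/1.420 = 2157.54.
Real GDP 1998 = 3020.8/1.639 = 1843.08.
Change = 1843.08/2157.54 − 1 = -0.1457.

-14.57%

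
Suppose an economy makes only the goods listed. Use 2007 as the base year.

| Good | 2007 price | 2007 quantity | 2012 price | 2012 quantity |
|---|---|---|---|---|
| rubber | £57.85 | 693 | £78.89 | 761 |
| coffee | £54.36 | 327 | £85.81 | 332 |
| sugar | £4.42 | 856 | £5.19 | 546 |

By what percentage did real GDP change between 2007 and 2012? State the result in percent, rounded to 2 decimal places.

4.60%

Real GDP 2007 = Nominal GDP 2007 = 57.85·693 + 54.36·327 + 4.42·856 = 61649.29.
Real GDP 2012 (at 2007 prices) = 57.85·761 + 54.36·332 + 4.42·546 = 64484.69.
Real growth = 64484.69/61649.29 − 1 = 0.0460.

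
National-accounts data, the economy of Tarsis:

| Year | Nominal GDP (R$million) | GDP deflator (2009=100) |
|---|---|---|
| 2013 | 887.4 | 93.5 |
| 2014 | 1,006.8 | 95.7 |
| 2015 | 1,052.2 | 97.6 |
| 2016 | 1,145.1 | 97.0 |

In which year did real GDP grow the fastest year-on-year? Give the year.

2014: real = 1006.8/0.957 = 1052.04; growth vs 2013 (949.09) = 10.85%.
2015: real = 1052.2/0.976 = 1078.07; growth vs 2014 (1052.04) = 2.47%.
2016: real = 1145.1/0.970 = 1180.52; growth vs 2015 (1078.07) = 9.50%.

2014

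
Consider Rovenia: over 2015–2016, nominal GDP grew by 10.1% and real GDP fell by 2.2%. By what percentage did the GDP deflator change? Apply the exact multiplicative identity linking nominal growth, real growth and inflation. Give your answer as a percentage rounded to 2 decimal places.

(1 + g_nom) = (1 + g_real)(1 + π), so π = 1.1010 / 0.9780 − 1 = 0.12577.

12.58%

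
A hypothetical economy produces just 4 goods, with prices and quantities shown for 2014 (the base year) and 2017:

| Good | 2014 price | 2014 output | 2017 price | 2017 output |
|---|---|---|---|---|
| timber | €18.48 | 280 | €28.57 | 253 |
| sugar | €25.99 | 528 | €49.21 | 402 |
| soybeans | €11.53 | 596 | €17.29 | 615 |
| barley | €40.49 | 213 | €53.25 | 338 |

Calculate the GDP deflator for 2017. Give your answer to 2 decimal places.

Nominal GDP 2017 = 28.57·253 + 49.21·402 + 17.29·615 + 53.25·338 = 55642.48.
Real GDP 2017 (at 2014 prices) = 18.48·253 + 25.99·402 + 11.53·615 + 40.49·338 = 35899.99.
Deflator = Nominal/Real × 100 = 55642.48/35899.99 × 100 = 154.993.

154.99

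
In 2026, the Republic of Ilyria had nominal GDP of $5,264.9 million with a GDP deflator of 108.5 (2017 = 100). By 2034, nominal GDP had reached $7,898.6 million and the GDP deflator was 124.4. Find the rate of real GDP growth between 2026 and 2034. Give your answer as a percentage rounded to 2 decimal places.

Real GDP 2026 = 5264.9 / 1.085 = 4852.44.
Real GDP 2034 = 7898.6 / 1.244 = 6349.36.
Real growth = 6349.36 / 4852.44 − 1 = 0.3085.

30.85%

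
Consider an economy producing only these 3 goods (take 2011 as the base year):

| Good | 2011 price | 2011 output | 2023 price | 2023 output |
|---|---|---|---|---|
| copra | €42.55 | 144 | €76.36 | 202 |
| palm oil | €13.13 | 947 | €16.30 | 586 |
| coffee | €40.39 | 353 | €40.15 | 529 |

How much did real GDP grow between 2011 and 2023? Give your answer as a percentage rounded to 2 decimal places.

Real GDP 2011 = Nominal GDP 2011 = 42.55·144 + 13.13·947 + 40.39·353 = 32818.98.
Real GDP 2023 (at 2011 prices) = 42.55·202 + 13.13·586 + 40.39·529 = 37655.59.
Real growth = 37655.59/32818.98 − 1 = 0.1474.

14.74%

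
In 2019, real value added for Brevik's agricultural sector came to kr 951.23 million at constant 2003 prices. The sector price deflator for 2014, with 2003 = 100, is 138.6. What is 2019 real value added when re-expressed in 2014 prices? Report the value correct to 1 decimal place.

Real value added in 2014 prices = Real value added in 2003 prices × (P_2014/P_2003) = 951.23 × 1.386 = 1318.40.

kr 1,318.4 million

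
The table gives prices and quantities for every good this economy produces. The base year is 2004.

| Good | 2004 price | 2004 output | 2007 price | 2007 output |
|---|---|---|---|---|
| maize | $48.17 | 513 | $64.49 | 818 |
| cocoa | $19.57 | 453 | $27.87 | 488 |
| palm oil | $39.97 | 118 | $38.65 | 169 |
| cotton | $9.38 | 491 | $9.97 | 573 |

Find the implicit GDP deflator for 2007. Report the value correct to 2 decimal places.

Nominal GDP 2007 = 64.49·818 + 27.87·488 + 38.65·169 + 9.97·573 = 78598.04.
Real GDP 2007 (at 2004 prices) = 48.17·818 + 19.57·488 + 39.97·169 + 9.38·573 = 61082.89.
Deflator = Nominal/Real × 100 = 78598.04/61082.89 × 100 = 128.674.

128.67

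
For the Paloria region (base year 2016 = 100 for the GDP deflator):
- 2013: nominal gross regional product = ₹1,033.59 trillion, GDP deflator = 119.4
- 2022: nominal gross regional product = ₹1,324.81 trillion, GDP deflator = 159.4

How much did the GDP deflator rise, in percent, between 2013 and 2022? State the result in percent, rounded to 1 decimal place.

Price-level change = 159.4 / 119.4 − 1 = 0.3350.

33.5%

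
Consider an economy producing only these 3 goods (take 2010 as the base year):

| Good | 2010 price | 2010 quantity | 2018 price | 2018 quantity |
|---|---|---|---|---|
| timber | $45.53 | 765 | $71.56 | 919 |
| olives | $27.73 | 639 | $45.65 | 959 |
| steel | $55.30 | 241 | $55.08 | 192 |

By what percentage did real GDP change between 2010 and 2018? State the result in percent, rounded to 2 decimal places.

20.00%

Real GDP 2010 = Nominal GDP 2010 = 45.53·765 + 27.73·639 + 55.30·241 = 65877.22.
Real GDP 2018 (at 2010 prices) = 45.53·919 + 27.73·959 + 55.30·192 = 79052.74.
Real growth = 79052.74/65877.22 − 1 = 0.2000.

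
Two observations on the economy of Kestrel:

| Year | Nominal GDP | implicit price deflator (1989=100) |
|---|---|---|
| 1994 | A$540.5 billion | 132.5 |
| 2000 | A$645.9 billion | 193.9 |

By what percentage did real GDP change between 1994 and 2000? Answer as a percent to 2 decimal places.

-18.34%

Deflate each year: 1994 → 540.5/1.325 = 407.92; 2000 → 645.9/1.939 = 333.11.
So real GDP changed by 333.11/407.92 − 1 = -0.1834, i.e. -18.34%.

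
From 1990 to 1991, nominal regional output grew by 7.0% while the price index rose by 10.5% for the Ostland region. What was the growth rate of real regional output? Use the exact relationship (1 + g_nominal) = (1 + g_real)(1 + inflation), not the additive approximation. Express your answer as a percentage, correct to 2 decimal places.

-3.17%

(1 + g_nom) = (1 + g_real)(1 + π), so g_real = 1.0700 / 1.1050 − 1 = -0.03167.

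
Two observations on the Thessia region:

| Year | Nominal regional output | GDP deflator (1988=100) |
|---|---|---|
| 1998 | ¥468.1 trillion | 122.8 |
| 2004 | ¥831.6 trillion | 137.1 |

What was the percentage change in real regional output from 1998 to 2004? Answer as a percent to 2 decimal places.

59.12%

Real regional output 1998 = 468.1 / 1.228 = 381.19.
Real regional output 2004 = 831.6 / 1.371 = 606.56.
Real growth = 606.56 / 381.19 − 1 = 0.5912.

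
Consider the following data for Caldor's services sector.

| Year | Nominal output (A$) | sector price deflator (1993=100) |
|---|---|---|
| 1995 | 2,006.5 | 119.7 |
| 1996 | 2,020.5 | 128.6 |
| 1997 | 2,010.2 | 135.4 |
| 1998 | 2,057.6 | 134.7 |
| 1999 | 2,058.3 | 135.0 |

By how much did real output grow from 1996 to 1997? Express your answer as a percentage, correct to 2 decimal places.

Real output 1996 = 2020.5/1.286 = 1571.15.
Real output 1997 = 2010.2/1.354 = 1484.64.
Change = 1484.64/1571.15 − 1 = -0.0551.

-5.51%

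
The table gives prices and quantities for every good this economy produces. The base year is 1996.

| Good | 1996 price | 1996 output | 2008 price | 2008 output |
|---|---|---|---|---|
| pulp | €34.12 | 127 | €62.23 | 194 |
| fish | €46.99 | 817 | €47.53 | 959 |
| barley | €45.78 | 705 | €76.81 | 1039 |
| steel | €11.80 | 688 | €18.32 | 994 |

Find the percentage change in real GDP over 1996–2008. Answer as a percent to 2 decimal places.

33.52%

Real GDP 1996 = Nominal GDP 1996 = 34.12·127 + 46.99·817 + 45.78·705 + 11.80·688 = 83117.37.
Real GDP 2008 (at 1996 prices) = 34.12·194 + 46.99·959 + 45.78·1039 + 11.80·994 = 110977.31.
Real growth = 110977.31/83117.37 − 1 = 0.3352.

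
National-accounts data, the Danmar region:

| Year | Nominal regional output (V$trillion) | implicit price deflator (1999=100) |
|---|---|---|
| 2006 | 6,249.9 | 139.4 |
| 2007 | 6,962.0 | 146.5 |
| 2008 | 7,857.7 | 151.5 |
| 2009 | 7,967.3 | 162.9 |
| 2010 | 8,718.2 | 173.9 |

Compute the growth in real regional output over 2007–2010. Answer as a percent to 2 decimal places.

5.49%

Real regional output 2007 = 6962.0/1.465 = 4752.22.
Real regional output 2010 = 8718.2/1.739 = 5013.34.
Change = 5013.34/4752.22 − 1 = 0.0549.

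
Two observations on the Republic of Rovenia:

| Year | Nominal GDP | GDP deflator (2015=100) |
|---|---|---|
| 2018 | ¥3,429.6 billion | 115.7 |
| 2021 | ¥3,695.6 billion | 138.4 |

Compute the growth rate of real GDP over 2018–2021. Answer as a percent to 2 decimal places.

Deflate each year: 2018 → 3429.6/1.157 = 2964.22; 2021 → 3695.6/1.384 = 2670.23.
So real GDP changed by 2670.23/2964.22 − 1 = -0.0992, i.e. -9.92%.

-9.92%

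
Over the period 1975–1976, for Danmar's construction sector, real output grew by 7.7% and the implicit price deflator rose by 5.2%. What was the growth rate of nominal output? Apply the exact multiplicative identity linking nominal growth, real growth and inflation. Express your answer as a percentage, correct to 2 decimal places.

13.30%

(1 + g_nom) = (1 + g_real)(1 + π) = 1.0770 × 1.0520 = 1.13300.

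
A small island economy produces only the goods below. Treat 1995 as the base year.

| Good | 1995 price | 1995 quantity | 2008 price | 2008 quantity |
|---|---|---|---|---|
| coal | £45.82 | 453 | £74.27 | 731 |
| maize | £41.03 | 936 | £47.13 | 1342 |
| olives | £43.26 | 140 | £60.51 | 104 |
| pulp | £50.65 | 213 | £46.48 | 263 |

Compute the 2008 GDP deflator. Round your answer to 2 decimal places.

127.90

Nominal GDP 2008 = 74.27·731 + 47.13·1342 + 60.51·104 + 46.48·263 = 136057.11.
Real GDP 2008 (at 1995 prices) = 45.82·731 + 41.03·1342 + 43.26·104 + 50.65·263 = 106376.67.
Deflator = Nominal/Real × 100 = 136057.11/106376.67 × 100 = 127.901.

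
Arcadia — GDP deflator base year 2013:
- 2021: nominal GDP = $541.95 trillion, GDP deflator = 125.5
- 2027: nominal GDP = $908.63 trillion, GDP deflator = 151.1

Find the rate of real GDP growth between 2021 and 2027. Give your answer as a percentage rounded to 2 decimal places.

39.25%

Deflate each year: 2021 → 541.95/1.255 = 431.83; 2027 → 908.63/1.511 = 601.34.
So real GDP changed by 601.34/431.83 − 1 = 0.3925, i.e. 39.25%.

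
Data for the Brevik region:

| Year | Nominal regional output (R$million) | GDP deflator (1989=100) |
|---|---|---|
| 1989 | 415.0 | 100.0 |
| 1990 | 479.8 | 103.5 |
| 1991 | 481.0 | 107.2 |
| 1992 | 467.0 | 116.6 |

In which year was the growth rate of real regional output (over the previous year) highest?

1990

1990: real = 479.8/1.035 = 463.57; growth vs 1989 (415.00) = 11.70%.
1991: real = 481.0/1.072 = 448.69; growth vs 1990 (463.57) = -3.21%.
1992: real = 467.0/1.166 = 400.51; growth vs 1991 (448.69) = -10.74%.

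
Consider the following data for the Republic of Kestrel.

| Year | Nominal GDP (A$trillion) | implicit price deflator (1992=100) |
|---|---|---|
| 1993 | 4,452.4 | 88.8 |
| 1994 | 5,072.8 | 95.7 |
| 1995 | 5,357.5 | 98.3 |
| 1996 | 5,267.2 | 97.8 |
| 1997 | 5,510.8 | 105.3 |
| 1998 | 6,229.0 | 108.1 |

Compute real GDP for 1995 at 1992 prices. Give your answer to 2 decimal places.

Real GDP 1995 = 5357.5 / 0.983 = 5450.15.

A$5,450.15 trillion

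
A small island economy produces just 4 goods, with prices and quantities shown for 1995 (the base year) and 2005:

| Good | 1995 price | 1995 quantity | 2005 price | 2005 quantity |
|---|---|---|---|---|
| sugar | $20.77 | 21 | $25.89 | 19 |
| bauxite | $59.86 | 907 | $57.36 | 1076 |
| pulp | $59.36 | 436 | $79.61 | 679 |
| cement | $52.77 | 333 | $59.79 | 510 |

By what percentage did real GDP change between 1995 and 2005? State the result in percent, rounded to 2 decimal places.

Real GDP 1995 = Nominal GDP 1995 = 20.77·21 + 59.86·907 + 59.36·436 + 52.77·333 = 98182.56.
Real GDP 2005 (at 1995 prices) = 20.77·19 + 59.86·1076 + 59.36·679 + 52.77·510 = 132022.13.
Real growth = 132022.13/98182.56 − 1 = 0.3447.

34.47%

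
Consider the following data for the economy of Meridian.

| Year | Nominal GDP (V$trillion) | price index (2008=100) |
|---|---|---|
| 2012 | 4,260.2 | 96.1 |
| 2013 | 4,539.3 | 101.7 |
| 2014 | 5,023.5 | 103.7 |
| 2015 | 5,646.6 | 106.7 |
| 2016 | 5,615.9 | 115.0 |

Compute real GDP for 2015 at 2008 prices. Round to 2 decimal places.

V$5,292.03 trillion

Real GDP 2015 = 5646.6 / 1.067 = 5292.03.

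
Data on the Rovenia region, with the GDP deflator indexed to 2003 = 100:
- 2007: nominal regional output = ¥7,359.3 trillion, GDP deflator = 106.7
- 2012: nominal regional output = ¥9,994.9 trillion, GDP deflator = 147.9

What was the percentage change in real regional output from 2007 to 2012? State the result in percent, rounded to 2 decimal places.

-2.02%

Real regional output 2007 = 7359.3 / 1.067 = 6897.19.
Real regional output 2012 = 9994.9 / 1.479 = 6757.88.
Real growth = 6757.88 / 6897.19 − 1 = -0.0202.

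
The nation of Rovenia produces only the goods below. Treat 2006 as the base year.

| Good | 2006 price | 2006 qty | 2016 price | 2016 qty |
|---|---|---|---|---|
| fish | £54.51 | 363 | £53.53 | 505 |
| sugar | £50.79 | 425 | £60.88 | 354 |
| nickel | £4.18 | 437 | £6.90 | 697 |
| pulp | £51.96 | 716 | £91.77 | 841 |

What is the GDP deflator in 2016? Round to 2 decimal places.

141.74

Nominal GDP 2016 = 53.53·505 + 60.88·354 + 6.90·697 + 91.77·841 = 130572.04.
Real GDP 2016 (at 2006 prices) = 54.51·505 + 50.79·354 + 4.18·697 + 51.96·841 = 92119.03.
Deflator = Nominal/Real × 100 = 130572.04/92119.03 × 100 = 141.743.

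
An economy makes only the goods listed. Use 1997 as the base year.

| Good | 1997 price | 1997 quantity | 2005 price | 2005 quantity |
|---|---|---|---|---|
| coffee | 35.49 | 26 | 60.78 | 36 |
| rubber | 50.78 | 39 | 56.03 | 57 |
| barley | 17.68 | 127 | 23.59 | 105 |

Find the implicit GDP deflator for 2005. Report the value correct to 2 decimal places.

130.36

Nominal GDP 2005 = 60.78·36 + 56.03·57 + 23.59·105 = 7858.74.
Real GDP 2005 (at 1997 prices) = 35.49·36 + 50.78·57 + 17.68·105 = 6028.50.
Deflator = Nominal/Real × 100 = 7858.74/6028.50 × 100 = 130.360.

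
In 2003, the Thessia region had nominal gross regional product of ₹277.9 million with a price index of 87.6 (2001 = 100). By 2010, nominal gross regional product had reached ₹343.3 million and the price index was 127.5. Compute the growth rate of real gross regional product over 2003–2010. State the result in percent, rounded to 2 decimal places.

-15.13%

Real gross regional product 2003 = 277.9 / 0.876 = 317.24.
Real gross regional product 2010 = 343.3 / 1.275 = 269.25.
Real growth = 269.25 / 317.24 − 1 = -0.1513.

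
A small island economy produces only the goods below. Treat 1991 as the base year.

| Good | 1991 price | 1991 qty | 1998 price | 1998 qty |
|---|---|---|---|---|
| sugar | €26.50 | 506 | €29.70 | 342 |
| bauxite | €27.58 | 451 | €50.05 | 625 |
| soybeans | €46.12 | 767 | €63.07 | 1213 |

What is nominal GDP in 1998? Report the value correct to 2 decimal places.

€117942.56

Nominal GDP 1998 = Σ (p_1998 × q_1998) = 29.70·342 + 50.05·625 + 63.07·1213 = 117942.56.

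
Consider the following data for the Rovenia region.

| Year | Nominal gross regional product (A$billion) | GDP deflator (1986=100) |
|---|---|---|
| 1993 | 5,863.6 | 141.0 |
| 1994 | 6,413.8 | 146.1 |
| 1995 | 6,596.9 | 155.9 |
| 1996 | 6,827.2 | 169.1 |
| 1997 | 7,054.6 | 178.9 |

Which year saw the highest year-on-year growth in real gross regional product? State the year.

1994: real = 6413.8/1.461 = 4390.01; growth vs 1993 (4158.58) = 5.57%.
1995: real = 6596.9/1.559 = 4231.49; growth vs 1994 (4390.01) = -3.61%.
1996: real = 6827.2/1.691 = 4037.37; growth vs 1995 (4231.49) = -4.59%.
1997: real = 7054.6/1.789 = 3943.32; growth vs 1996 (4037.37) = -2.33%.

1994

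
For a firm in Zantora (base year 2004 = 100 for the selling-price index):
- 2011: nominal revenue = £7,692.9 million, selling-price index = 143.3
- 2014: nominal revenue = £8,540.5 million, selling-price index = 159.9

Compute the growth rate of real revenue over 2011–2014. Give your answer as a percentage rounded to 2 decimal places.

-0.51%

Deflate each year: 2011 → 7692.9/1.433 = 5368.39; 2014 → 8540.5/1.599 = 5341.15.
So real revenue changed by 5341.15/5368.39 − 1 = -0.0051, i.e. -0.51%.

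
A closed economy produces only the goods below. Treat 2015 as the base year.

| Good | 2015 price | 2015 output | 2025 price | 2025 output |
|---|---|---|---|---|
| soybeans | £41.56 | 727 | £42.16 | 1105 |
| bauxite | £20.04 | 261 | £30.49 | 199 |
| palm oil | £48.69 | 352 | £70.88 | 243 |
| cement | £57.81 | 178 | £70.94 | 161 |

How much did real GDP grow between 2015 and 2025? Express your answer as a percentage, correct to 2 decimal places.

Real GDP 2015 = Nominal GDP 2015 = 41.56·727 + 20.04·261 + 48.69·352 + 57.81·178 = 62873.62.
Real GDP 2025 (at 2015 prices) = 41.56·1105 + 20.04·199 + 48.69·243 + 57.81·161 = 71050.84.
Real growth = 71050.84/62873.62 − 1 = 0.1301.

13.01%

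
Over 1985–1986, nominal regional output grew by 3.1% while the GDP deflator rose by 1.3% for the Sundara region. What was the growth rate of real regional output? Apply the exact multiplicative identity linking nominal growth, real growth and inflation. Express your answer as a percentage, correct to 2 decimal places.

(1 + g_nom) = (1 + g_real)(1 + π), so g_real = 1.0310 / 1.0130 − 1 = 0.01777.

1.78%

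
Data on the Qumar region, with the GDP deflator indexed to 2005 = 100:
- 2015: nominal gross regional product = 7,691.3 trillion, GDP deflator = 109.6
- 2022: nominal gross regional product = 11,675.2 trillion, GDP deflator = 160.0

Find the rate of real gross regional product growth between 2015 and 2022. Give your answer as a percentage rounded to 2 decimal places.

3.98%

Deflate each year: 2015 → 7691.3/1.096 = 7017.61; 2022 → 11675.2/1.600 = 7297.00.
So real gross regional product changed by 7297.00/7017.61 − 1 = 0.0398, i.e. 3.98%.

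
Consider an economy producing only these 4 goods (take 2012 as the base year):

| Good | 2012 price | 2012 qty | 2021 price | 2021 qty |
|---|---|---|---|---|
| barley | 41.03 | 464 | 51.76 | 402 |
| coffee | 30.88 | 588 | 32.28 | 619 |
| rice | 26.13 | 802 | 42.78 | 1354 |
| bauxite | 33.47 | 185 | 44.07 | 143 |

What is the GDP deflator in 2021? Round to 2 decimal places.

138.59

Nominal GDP 2021 = 51.76·402 + 32.28·619 + 42.78·1354 + 44.07·143 = 105014.97.
Real GDP 2021 (at 2012 prices) = 41.03·402 + 30.88·619 + 26.13·1354 + 33.47·143 = 75775.01.
Deflator = Nominal/Real × 100 = 105014.97/75775.01 × 100 = 138.588.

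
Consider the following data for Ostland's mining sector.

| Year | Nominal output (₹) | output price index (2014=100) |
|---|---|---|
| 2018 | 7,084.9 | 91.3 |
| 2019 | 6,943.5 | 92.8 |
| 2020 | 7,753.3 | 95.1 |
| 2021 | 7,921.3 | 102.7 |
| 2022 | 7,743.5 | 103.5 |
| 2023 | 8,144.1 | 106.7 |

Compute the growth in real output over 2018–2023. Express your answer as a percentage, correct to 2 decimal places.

-1.64%

Real output 2018 = 7084.9/0.913 = 7760.02.
Real output 2023 = 8144.1/1.067 = 7632.71.
Change = 7632.71/7760.02 − 1 = -0.0164.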